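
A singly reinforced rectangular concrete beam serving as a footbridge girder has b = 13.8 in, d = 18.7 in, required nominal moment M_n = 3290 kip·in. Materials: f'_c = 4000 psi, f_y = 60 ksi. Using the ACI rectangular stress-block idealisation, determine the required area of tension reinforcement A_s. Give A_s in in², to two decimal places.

A_s ≈ 3.31 in²

From M_n = 0.85 f'_c a b (d − a/2):
a = d − √(d² − 2M_n/(0.85 f'_c b)) = 18.7 − √(18.7² − 2 × 3290/(0.85 × 4 × 13.8)) = 4.228 in.
A_s = 0.85 f'_c a b / f_y = 0.85 × 4 × 4.228 × 13.8 / 60 = 3.306 in².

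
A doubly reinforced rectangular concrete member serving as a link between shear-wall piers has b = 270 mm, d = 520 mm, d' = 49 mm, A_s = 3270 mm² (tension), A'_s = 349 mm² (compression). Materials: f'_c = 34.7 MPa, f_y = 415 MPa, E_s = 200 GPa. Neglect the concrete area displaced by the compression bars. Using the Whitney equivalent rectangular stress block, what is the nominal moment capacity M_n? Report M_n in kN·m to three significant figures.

Assume both tension and compression steel yield.
Net tension couple steel: A_s − A'_s = 2921 mm².
a = (A_s − A'_s) f_y / (0.85 f'_c b) = 1212215/(0.85 × 34.7 × 270) = 152.22 mm.
c = a/β₁ = 152.22/0.802 = 189.80 mm; ε'_s = 0.003(c − d')/c = 0.0022 ≥ f_y/E_s = 0.0021, so compression steel does yield.
M_n = (A_s − A'_s) f_y (d − a/2) + A'_s f_y (d − d') = [1212215 × (520 − 76.11) + 144835 × (520 − 49)] × 10⁻⁶ = 538.09 + 68.22 = 606.31 kN·m.

M_n ≈ 606 kN·m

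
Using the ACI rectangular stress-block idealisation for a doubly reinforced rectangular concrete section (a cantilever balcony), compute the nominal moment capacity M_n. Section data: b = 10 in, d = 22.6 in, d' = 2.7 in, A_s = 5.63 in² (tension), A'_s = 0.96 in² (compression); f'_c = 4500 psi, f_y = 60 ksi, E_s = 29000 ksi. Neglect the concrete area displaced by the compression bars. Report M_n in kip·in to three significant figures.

M_n ≈ 6450 kip·in

Assume both steels yield.
a = (A_s − A'_s) f_y/(0.85 f'_c b) = (5.63 − 0.96) × 60/(0.85 × 4.5 × 10) = 7.325 in.
c = a/β₁ = 7.325/0.825 = 8.879 in; ε'_s = 0.003(c − d')/c = 0.0021 ≥ ε_y = 0.0021, so the compression steel yields.
M_n = (A_s − A'_s) f_y (d − a/2) + A'_s f_y (d − d') = 280.2 × (22.6 − 3.6625) + 57.6 × (22.6 − 2.7) = 5306.3 + 1146.2 = 6452.5 kip·in.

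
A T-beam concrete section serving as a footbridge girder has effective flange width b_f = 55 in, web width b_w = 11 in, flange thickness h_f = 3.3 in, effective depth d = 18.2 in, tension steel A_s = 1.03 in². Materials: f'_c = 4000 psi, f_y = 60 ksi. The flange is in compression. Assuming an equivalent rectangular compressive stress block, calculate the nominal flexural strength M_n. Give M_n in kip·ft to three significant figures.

Tension: T = A_s f_y = 1.03 × 60 = 61.8 kips.
Try a within the flange: a = T/(0.85 f'_c b_f) = 61.8/(0.85 × 4 × 55) = 0.330 in.
Since a = 0.330 ≤ h_f = 3.3 in, the stress block lies entirely in the flange; analyse as a rectangular beam of width b_f.
M_n = T(d − a/2) = 61.8 × (18.2 − 0.165) = 1114.6 kip·in.
M_n = 1114.6/12 = 92.88 kip·ft.

M_n ≈ 92.9 kip·ft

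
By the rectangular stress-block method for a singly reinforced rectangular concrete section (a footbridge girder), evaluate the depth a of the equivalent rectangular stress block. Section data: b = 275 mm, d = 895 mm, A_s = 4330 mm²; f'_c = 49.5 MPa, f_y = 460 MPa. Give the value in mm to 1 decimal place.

T = A_s f_y = 4330 × 460 = 1991800 N = 1991.8 kN.
Setting C = 0.85 f'_c a b equal to T: a = 1991800/(0.85 × 49.5 × 275) = 172.1 mm.

a ≈ 172.1 mm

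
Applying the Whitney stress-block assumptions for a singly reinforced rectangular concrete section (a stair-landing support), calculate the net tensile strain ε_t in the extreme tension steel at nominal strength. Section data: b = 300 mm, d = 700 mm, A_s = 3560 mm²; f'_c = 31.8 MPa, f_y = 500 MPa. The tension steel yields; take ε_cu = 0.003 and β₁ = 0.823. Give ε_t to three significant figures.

ε_t ≈ 0.00487

a = A_s f_y/(0.85 f'_c b) = 219.51 mm.
β₁ = 0.823, so c = a/β₁ = 219.51/0.823 = 266.72 mm.
From the linear strain diagram with ε_cu = 0.003: ε_t = 0.003 (d − c)/c = 0.003 × (700 − 266.72)/266.72 = 0.00487.
ε_t is between 0.004 and 0.005 — transition zone.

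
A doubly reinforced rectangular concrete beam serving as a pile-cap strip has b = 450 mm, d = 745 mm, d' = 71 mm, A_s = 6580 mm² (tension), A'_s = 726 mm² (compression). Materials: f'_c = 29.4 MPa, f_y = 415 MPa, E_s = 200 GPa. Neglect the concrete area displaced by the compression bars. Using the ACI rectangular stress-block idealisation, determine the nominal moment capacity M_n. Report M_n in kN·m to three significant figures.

Assume both tension and compression steel yield.
Net tension couple steel: A_s − A'_s = 5854 mm².
a = (A_s − A'_s) f_y / (0.85 f'_c b) = 2429410/(0.85 × 29.4 × 450) = 216.03 mm.
c = a/β₁ = 216.03/0.84 = 257.18 mm; ε'_s = 0.003(c − d')/c = 0.0022 ≥ f_y/E_s = 0.0021, so compression steel does yield.
M_n = (A_s − A'_s) f_y (d − a/2) + A'_s f_y (d − d') = [2429410 × (745 − 108.015) + 301290 × (745 − 71)] × 10⁻⁶ = 1547.50 + 203.07 = 1750.57 kN·m.

M_n ≈ 1750 kN·m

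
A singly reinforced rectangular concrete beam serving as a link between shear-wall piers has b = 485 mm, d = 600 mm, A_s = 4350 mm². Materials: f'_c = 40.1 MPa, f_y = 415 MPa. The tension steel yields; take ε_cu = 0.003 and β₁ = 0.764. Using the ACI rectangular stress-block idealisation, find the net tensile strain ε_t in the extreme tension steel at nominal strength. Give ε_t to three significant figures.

a = A_s f_y/(0.85 f'_c b) = 109.20 mm.
β₁ = 0.764, so c = a/β₁ = 109.20/0.764 = 142.93 mm.
From the linear strain diagram with ε_cu = 0.003: ε_t = 0.003 (d − c)/c = 0.003 × (600 − 142.93)/142.93 = 0.00959.
Since ε_t ≥ 0.005, the section is tension-controlled.

ε_t ≈ 0.00959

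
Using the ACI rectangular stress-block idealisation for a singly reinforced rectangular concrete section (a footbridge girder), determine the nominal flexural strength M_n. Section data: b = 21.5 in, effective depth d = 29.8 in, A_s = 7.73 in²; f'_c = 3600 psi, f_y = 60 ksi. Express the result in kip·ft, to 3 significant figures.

M_n ≈ 1020 kip·ft

T = A_s f_y = 7.73 × 60 = 463.8 kips.
a = T/(0.85 f'_c b) = 463.8/(0.85 × 3.6 × 21.5) = 7.050 in.
M_n = T(d − a/2) = 463.8 × (29.8 − 3.525) = 12186.3 kip·in = 12186.3/12 = 1015.53 kip·ft.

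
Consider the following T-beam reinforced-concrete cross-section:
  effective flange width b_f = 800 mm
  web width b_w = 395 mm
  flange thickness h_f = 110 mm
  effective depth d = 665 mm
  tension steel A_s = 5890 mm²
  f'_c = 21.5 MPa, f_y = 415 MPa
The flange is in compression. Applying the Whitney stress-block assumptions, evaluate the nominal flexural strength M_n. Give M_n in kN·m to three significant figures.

M_n ≈ 1400 kN·m

Tension: T = A_s f_y = 5890 × 415 = 2444350 N.
Try a within the flange: a = T/(0.85 f'_c b_f) = 2444350/(0.85 × 21.5 × 800) = 167.19 mm.
a = 167.19 > h_f = 110 mm: the block extends into the web. Split into flange-overhang and web parts.
C_f = 0.85 f'_c (b_f − b_w) h_f = 0.85 × 21.5 × (800 − 395) × 110 = 814151 N.
Remaining web compression depth: a_w = (T − C_f)/(0.85 f'_c b_w) = (2444350 − 814151)/(0.85 × 21.5 × 395) = 225.83 mm.
M_n = C_f(d − h_f/2) + (T − C_f)(d − a_w/2) = 814151 × (665 − 55) + 1630199 × (665 − 112.915) = 496.63 + 900.01 = 1396.64 × 10⁶ N·mm.
M_n = 1396.64 kN·m.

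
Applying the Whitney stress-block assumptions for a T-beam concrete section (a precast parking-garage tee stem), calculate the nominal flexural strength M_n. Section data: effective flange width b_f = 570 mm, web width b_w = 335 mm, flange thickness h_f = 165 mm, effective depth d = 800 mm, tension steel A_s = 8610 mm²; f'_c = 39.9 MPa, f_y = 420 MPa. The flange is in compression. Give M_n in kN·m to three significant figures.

M_n ≈ 2550 kN·m

Tension: T = A_s f_y = 8610 × 420 = 3616200 N.
Try a within the flange: a = T/(0.85 f'_c b_f) = 3616200/(0.85 × 39.9 × 570) = 187.06 mm.
a = 187.06 > h_f = 165 mm: the block extends into the web. Split into flange-overhang and web parts.
C_f = 0.85 f'_c (b_f − b_w) h_f = 0.85 × 39.9 × (570 − 335) × 165 = 1315054 N.
Remaining web compression depth: a_w = (T − C_f)/(0.85 f'_c b_w) = (3616200 − 1315054)/(0.85 × 39.9 × 335) = 202.54 mm.
M_n = C_f(d − h_f/2) + (T − C_f)(d − a_w/2) = 1315054 × (800 − 82.5) + 2301146 × (800 − 101.27) = 943.55 + 1607.88 = 2551.43 × 10⁶ N·mm.
M_n = 2551.43 kN·m.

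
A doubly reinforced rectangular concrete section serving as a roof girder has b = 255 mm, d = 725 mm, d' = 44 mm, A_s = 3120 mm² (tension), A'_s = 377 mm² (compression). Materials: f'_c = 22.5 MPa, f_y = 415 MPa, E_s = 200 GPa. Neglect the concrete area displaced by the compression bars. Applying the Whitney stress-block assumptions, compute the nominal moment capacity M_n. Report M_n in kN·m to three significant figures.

Assume both tension and compression steel yield.
Net tension couple steel: A_s − A'_s = 2743 mm².
a = (A_s − A'_s) f_y / (0.85 f'_c b) = 1138345/(0.85 × 22.5 × 255) = 233.42 mm.
c = a/β₁ = 233.42/0.85 = 274.61 mm; ε'_s = 0.003(c − d')/c = 0.0025 ≥ f_y/E_s = 0.0021, so compression steel does yield.
M_n = (A_s − A'_s) f_y (d − a/2) + A'_s f_y (d − d') = [1138345 × (725 − 116.71) + 156455 × (725 − 44)] × 10⁻⁶ = 692.44 + 106.55 = 798.99 kN·m.

M_n ≈ 799 kN·m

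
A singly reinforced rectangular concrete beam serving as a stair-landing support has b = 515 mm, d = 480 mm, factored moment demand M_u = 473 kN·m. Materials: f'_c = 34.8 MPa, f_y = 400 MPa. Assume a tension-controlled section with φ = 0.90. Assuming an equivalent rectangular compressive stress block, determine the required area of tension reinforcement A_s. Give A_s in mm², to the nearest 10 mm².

M_n = M_u/φ = 473/0.90 = 525.556 kN·m.
With M_n = 0.85 f'_c a b (d − a/2), solve the quadratic for a:
a = d − √(d² − 2M_n/(0.85 f'_c b)) = 480 − √(480² − 2 × 525.556×10⁶/(0.85 × 34.8 × 515)) = 78.25 mm.
A_s = 0.85 f'_c a b / f_y = 0.85 × 34.8 × 78.25 × 515 / 400 = 2980.1 mm².

A_s ≈ 2980 mm²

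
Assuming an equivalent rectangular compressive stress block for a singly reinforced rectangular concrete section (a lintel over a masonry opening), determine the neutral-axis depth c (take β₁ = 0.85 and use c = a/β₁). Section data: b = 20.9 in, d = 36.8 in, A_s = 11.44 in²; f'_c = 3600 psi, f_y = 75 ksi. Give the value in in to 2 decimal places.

c ≈ 15.78 in

T = A_s f_y = 11.44 × 75 = 858 kips.
a = T/(0.85 f'_c b) = 858/(0.85 × 3.6 × 20.9) = 13.4159 in.
With β₁ = 0.85, c = a/β₁ = 13.4159/0.85 = 15.78 in.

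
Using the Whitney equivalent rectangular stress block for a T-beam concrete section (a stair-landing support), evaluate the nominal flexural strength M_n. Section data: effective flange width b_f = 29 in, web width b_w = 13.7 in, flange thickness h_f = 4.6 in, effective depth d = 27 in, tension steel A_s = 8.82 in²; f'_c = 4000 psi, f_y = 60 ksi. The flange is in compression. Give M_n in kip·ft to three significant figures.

M_n ≈ 1070 kip·ft

Tension: T = A_s f_y = 8.82 × 60 = 529.2 kips.
Try a within the flange: a = T/(0.85 f'_c b_f) = 529.2/(0.85 × 4 × 29) = 5.367 in.
a = 5.367 > h_f = 4.6 in: the block extends into the web. Split into flange-overhang and web parts.
C_f = 0.85 f'_c (b_f − b_w) h_f = 0.85 × 4 × (29 − 13.7) × 4.6 = 239.3 kips.
Remaining web compression depth: a_w = (T − C_f)/(0.85 f'_c b_w) = (529.2 − 239.3)/(0.85 × 4 × 13.7) = 6.224 in.
M_n = C_f(d − h_f/2) + (T − C_f)(d − a_w/2) = 239.3 × (27 − 2.3) + 289.9 × (27 − 3.112) = 5910.7 + 6925.1 = 12835.8 kip·in.
M_n = 12835.8/12 = 1069.65 kip·ft.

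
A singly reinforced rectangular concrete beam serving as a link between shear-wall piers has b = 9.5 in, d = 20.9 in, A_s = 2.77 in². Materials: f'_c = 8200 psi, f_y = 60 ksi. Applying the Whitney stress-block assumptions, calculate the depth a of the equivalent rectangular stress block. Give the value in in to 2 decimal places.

T = A_s f_y = 2.77 × 60 = 166.2 kips.
a = T/(0.85 f'_c b) = 166.2/(0.85 × 8.2 × 9.5) = 2.51 in.

a ≈ 2.51 in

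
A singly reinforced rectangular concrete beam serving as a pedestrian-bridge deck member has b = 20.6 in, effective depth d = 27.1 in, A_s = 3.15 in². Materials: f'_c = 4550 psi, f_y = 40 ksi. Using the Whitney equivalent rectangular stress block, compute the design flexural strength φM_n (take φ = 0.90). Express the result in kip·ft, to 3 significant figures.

T = A_s f_y = 3.15 × 40 = 126 kips.
a = T/(0.85 f'_c b) = 126/(0.85 × 4.55 × 20.6) = 1.582 in.
M_n = T(d − a/2) = 126 × (27.1 − 0.791) = 3314.9 kip·in = 3314.9/12 = 276.24 kip·ft.
φM_n = 0.90 × 276.24 = 248.62 kip·ft.

φM_n ≈ 249 kip·ft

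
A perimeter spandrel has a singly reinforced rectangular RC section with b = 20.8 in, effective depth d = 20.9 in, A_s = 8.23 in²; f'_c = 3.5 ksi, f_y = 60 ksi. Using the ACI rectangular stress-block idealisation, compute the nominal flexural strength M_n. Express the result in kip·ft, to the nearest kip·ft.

M_n ≈ 696 kip·ft

T = A_s f_y = 8.23 × 60 = 493.8 kips.
a = T/(0.85 f'_c b) = 493.8/(0.85 × 3.5 × 20.8) = 7.980 in.
M_n = T(d − a/2) = 493.8 × (20.9 − 3.99) = 8350.2 kip·in = 8350.2/12 = 695.85 kip·ft.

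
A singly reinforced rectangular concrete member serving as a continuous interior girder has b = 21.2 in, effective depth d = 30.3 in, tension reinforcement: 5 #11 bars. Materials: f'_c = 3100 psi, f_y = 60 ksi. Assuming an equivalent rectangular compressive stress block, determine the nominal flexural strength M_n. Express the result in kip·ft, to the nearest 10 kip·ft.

M_n ≈ 1020 kip·ft

A_s = 5 × 1.56 = 7.8 in².
T = A_s f_y = 7.8 × 60 = 468 kips.
a = T/(0.85 f'_c b) = 468/(0.85 × 3.1 × 21.2) = 8.378 in.
M_n = T(d − a/2) = 468 × (30.3 − 4.189) = 12219.9 kip·in = 12219.9/12 = 1018.33 kip·ft.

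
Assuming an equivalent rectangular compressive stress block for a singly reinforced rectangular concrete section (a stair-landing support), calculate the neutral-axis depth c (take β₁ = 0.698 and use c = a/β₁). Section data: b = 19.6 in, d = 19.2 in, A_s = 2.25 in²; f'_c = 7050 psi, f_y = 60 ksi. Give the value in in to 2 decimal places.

T = A_s f_y = 2.25 × 60 = 135 kips.
a = T/(0.85 f'_c b) = 135/(0.85 × 7.05 × 19.6) = 1.1494 in.
With β₁ = 0.698, c = a/β₁ = 1.1494/0.698 = 1.65 in.

c ≈ 1.65 in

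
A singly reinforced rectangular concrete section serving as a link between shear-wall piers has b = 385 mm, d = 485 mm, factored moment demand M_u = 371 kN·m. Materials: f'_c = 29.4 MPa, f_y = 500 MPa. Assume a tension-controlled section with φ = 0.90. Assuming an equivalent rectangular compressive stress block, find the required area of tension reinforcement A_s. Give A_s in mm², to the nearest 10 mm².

A_s ≈ 1890 mm²

M_n = M_u/φ = 371/0.90 = 412.222 kN·m.
With M_n = 0.85 f'_c a b (d − a/2), solve the quadratic for a:
a = d − √(d² − 2M_n/(0.85 f'_c b)) = 485 − √(485² − 2 × 412.222×10⁶/(0.85 × 29.4 × 385)) = 98.30 mm.
A_s = 0.85 f'_c a b / f_y = 0.85 × 29.4 × 98.30 × 385 / 500 = 1891.5 mm².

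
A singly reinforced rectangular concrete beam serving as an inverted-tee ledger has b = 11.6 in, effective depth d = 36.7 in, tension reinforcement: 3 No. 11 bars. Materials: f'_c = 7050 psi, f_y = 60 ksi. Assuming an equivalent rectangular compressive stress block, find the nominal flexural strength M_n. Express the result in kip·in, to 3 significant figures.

A_s = 3 × 1.56 = 4.68 in².
T = A_s f_y = 4.68 × 60 = 280.8 kips.
a = T/(0.85 f'_c b) = 280.8/(0.85 × 7.05 × 11.6) = 4.040 in.
M_n = T(d − a/2) = 280.8 × (36.7 − 2.02) = 9738.1 kip·in.

M_n ≈ 9740 kip·in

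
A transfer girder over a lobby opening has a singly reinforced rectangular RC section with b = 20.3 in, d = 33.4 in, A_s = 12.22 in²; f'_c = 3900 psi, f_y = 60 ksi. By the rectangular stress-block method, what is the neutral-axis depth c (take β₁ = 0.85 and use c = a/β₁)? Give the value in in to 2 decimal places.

T = A_s f_y = 12.22 × 60 = 733.2 kips.
a = T/(0.85 f'_c b) = 733.2/(0.85 × 3.9 × 20.3) = 10.8954 in.
With β₁ = 0.85, c = a/β₁ = 10.8954/0.85 = 12.82 in.

c ≈ 12.82 in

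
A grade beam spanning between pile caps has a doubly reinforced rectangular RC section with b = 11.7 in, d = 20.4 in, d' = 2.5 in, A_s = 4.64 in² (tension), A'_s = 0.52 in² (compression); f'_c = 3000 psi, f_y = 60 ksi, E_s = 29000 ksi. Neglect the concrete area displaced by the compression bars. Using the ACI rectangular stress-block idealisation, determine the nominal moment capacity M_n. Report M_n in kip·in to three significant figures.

Assume both steels yield.
a = (A_s − A'_s) f_y/(0.85 f'_c b) = (4.64 − 0.52) × 60/(0.85 × 3 × 11.7) = 8.286 in.
c = a/β₁ = 8.286/0.85 = 9.748 in; ε'_s = 0.003(c − d')/c = 0.0022 ≥ ε_y = 0.0021, so the compression steel yields.
M_n = (A_s − A'_s) f_y (d − a/2) + A'_s f_y (d − d') = 247.2 × (20.4 − 4.143) + 31.2 × (20.4 − 2.5) = 4018.7 + 558.5 = 4577.2 kip·in.

M_n ≈ 4580 kip·in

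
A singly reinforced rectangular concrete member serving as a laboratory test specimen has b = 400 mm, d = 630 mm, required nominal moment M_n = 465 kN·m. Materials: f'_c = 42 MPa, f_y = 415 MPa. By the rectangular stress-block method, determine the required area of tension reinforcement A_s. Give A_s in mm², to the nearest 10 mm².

A_s ≈ 1860 mm²

With M_n = 0.85 f'_c a b (d − a/2), solve the quadratic for a:
a = d − √(d² − 2M_n/(0.85 f'_c b)) = 630 − √(630² − 2 × 465×10⁶/(0.85 × 42 × 400)) = 54.00 mm.
A_s = 0.85 f'_c a b / f_y = 0.85 × 42 × 54.00 × 400 / 415 = 1858.1 mm².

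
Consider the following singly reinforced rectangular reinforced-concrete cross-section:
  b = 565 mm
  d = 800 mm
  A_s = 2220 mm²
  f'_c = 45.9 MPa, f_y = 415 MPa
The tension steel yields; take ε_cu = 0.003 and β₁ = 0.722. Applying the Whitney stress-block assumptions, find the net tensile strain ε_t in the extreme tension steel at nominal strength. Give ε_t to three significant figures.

a = A_s f_y/(0.85 f'_c b) = 41.79 mm.
β₁ = 0.722, so c = a/β₁ = 41.79/0.722 = 57.88 mm.
From the linear strain diagram with ε_cu = 0.003: ε_t = 0.003 (d − c)/c = 0.003 × (800 − 57.88)/57.88 = 0.0385.
Since ε_t ≥ 0.005, the section is tension-controlled.

ε_t ≈ 0.0385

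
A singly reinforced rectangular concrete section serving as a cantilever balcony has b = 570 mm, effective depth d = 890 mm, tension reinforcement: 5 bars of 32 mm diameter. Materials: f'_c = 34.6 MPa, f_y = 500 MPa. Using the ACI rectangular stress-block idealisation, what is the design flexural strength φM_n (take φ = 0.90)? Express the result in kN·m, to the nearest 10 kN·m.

A_s = 5 × 804 = 4020 mm².
T = A_s f_y = 4020 × 500 = 2010000 N = 2010 kN.
From C = T: a = T/(0.85 f'_c b) = 2010000/(0.85 × 34.6 × 570) = 119.90 mm.
M_n = T(d − a/2) = 2010 kN × (890 − 59.95) mm = 1668.40 kN·m.
φM_n = 0.90 × 1668.40 = 1501.56 kN·m.

φM_n ≈ 1500 kN·m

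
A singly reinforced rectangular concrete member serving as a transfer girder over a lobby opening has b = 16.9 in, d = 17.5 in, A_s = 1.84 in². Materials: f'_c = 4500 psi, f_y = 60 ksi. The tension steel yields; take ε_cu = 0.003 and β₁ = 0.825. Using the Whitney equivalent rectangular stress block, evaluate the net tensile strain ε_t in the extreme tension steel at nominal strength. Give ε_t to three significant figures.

ε_t ≈ 0.0224

a = A_s f_y/(0.85 f'_c b) = 1.708 in.
β₁ = 0.825, so c = a/β₁ = 1.708/0.825 = 2.070 in.
From the linear strain diagram with ε_cu = 0.003: ε_t = 0.003 (d − c)/c = 0.003 × (17.5 − 2.070)/2.070 = 0.0224.
Since ε_t ≥ 0.005, the section is tension-controlled.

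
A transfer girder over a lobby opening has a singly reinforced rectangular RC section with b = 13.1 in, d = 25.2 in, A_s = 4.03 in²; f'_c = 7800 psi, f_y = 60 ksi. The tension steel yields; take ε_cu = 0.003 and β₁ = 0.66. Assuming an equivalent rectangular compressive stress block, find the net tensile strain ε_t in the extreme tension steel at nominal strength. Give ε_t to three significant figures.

a = A_s f_y/(0.85 f'_c b) = 2.784 in.
β₁ = 0.66, so c = a/β₁ = 2.784/0.66 = 4.218 in.
From the linear strain diagram with ε_cu = 0.003: ε_t = 0.003 (d − c)/c = 0.003 × (25.2 − 4.218)/4.218 = 0.0149.
Since ε_t ≥ 0.005, the section is tension-controlled.

ε_t ≈ 0.0149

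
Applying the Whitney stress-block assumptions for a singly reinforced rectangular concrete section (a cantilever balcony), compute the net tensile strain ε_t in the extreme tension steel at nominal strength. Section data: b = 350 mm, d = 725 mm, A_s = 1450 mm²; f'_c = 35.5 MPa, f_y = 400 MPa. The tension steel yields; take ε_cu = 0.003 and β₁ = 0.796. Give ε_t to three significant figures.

a = A_s f_y/(0.85 f'_c b) = 54.92 mm.
β₁ = 0.796, so c = a/β₁ = 54.92/0.796 = 68.99 mm.
From the linear strain diagram with ε_cu = 0.003: ε_t = 0.003 (d − c)/c = 0.003 × (725 − 68.99)/68.99 = 0.0285.
Since ε_t ≥ 0.005, the section is tension-controlled.

ε_t ≈ 0.0285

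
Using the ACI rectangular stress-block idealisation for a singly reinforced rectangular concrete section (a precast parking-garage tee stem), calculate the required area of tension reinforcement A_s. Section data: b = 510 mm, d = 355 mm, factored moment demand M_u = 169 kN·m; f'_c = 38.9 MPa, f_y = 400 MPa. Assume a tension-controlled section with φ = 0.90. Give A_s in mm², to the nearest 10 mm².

A_s ≈ 1390 mm²

M_n = M_u/φ = 169/0.90 = 187.778 kN·m.
With M_n = 0.85 f'_c a b (d − a/2), solve the quadratic for a:
a = d − √(d² − 2M_n/(0.85 f'_c b)) = 355 − √(355² − 2 × 187.778×10⁶/(0.85 × 38.9 × 510)) = 32.89 mm.
A_s = 0.85 f'_c a b / f_y = 0.85 × 38.9 × 32.89 × 510 / 400 = 1386.6 mm².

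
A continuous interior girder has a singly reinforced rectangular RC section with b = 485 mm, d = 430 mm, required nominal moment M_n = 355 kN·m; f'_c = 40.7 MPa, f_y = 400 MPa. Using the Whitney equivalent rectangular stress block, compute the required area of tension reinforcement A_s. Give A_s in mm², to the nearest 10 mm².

With M_n = 0.85 f'_c a b (d − a/2), solve the quadratic for a:
a = d − √(d² − 2M_n/(0.85 f'_c b)) = 430 − √(430² − 2 × 355×10⁶/(0.85 × 40.7 × 485)) = 52.40 mm.
A_s = 0.85 f'_c a b / f_y = 0.85 × 40.7 × 52.40 × 485 / 400 = 2198.0 mm².

A_s ≈ 2200 mm²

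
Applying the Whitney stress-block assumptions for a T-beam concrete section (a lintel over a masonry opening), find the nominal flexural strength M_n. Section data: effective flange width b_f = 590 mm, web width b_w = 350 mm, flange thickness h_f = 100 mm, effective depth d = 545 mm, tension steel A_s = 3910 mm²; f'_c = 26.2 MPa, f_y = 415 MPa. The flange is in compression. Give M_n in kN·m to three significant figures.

Tension: T = A_s f_y = 3910 × 415 = 1622650 N.
Try a within the flange: a = T/(0.85 f'_c b_f) = 1622650/(0.85 × 26.2 × 590) = 123.50 mm.
a = 123.50 > h_f = 100 mm: the block extends into the web. Split into flange-overhang and web parts.
C_f = 0.85 f'_c (b_f − b_w) h_f = 0.85 × 26.2 × (590 − 350) × 100 = 534480 N.
Remaining web compression depth: a_w = (T − C_f)/(0.85 f'_c b_w) = (1622650 − 534480)/(0.85 × 26.2 × 350) = 139.61 mm.
M_n = C_f(d − h_f/2) + (T − C_f)(d − a_w/2) = 534480 × (545 − 50) + 1088170 × (545 − 69.805) = 264.57 + 517.09 = 781.66 × 10⁶ N·mm.
M_n = 781.66 kN·m.

M_n ≈ 782 kN·m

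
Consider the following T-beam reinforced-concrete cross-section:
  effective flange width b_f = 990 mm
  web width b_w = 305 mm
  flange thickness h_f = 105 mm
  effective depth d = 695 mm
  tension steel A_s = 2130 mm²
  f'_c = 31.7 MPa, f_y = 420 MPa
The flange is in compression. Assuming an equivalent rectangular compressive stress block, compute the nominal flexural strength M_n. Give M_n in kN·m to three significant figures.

M_n ≈ 607 kN·m

Tension: T = A_s f_y = 2130 × 420 = 894600 N.
Try a within the flange: a = T/(0.85 f'_c b_f) = 894600/(0.85 × 31.7 × 990) = 33.54 mm.
Since a = 33.54 ≤ h_f = 105 mm, the stress block lies entirely in the flange; analyse as a rectangular beam of width b_f.
M_n = T(d − a/2) = 894600 × (695 − 16.77) = 606.74 × 10⁶ N·mm.
M_n = 606.74 kN·m.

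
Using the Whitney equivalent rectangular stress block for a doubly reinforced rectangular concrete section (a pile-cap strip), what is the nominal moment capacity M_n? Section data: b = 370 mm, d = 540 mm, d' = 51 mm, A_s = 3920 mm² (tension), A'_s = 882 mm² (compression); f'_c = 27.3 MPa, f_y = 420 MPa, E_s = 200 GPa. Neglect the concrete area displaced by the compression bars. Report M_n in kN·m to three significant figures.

Assume both tension and compression steel yield.
Net tension couple steel: A_s − A'_s = 3038 mm².
a = (A_s − A'_s) f_y / (0.85 f'_c b) = 1275960/(0.85 × 27.3 × 370) = 148.61 mm.
c = a/β₁ = 148.61/0.85 = 174.84 mm; ε'_s = 0.003(c − d')/c = 0.0021 ≥ f_y/E_s = 0.0021, so compression steel does yield.
M_n = (A_s − A'_s) f_y (d − a/2) + A'_s f_y (d − d') = [1275960 × (540 − 74.305) + 370440 × (540 − 51)] × 10⁻⁶ = 594.21 + 181.15 = 775.36 kN·m.

M_n ≈ 775 kN·m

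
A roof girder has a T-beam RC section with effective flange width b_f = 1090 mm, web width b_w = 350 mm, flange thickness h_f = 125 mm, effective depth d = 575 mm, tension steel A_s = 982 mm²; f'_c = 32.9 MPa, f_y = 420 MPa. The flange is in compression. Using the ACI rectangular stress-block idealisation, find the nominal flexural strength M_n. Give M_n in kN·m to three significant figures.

Tension: T = A_s f_y = 982 × 420 = 412440 N.
Try a within the flange: a = T/(0.85 f'_c b_f) = 412440/(0.85 × 32.9 × 1090) = 13.53 mm.
Since a = 13.53 ≤ h_f = 125 mm, the stress block lies entirely in the flange; analyse as a rectangular beam of width b_f.
M_n = T(d − a/2) = 412440 × (575 − 6.765) = 234.36 × 10⁶ N·mm.
M_n = 234.36 kN·m.

M_n ≈ 234 kN·m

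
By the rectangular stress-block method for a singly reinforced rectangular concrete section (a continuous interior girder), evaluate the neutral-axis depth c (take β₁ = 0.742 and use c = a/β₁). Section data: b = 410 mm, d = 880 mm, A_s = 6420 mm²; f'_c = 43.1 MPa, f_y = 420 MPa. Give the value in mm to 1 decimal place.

c ≈ 241.9 mm

T = A_s f_y = 6420 × 420 = 2696400 N = 2696.4 kN.
Setting C = 0.85 f'_c a b equal to T: a = 2696400/(0.85 × 43.1 × 410) = 179.516 mm.
With β₁ = 0.742, c = a/β₁ = 179.516/0.742 = 241.9 mm.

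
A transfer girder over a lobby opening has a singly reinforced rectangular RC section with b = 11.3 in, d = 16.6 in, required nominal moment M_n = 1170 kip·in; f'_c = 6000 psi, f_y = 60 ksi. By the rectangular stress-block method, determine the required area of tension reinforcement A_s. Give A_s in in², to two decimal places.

A_s ≈ 1.22 in²

From M_n = 0.85 f'_c a b (d − a/2):
a = d − √(d² − 2M_n/(0.85 f'_c b)) = 16.6 − √(16.6² − 2 × 1170/(0.85 × 6 × 11.3)) = 1.272 in.
A_s = 0.85 f'_c a b / f_y = 0.85 × 6 × 1.272 × 11.3 / 60 = 1.222 in².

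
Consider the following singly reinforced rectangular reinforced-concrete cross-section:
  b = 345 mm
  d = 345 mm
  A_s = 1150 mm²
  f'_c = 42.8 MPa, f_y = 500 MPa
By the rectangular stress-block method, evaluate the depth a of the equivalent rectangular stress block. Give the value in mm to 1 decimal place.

T = A_s f_y = 1150 × 500 = 575000 N = 575 kN.
Setting C = 0.85 f'_c a b equal to T: a = 575000/(0.85 × 42.8 × 345) = 45.8 mm.

a ≈ 45.8 mm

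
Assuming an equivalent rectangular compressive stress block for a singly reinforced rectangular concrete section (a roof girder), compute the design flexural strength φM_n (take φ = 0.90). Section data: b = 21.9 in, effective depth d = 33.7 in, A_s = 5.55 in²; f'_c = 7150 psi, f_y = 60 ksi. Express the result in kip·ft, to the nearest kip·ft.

T = A_s f_y = 5.55 × 60 = 333 kips.
a = T/(0.85 f'_c b) = 333/(0.85 × 7.15 × 21.9) = 2.502 in.
M_n = T(d − a/2) = 333 × (33.7 − 1.251) = 10805.5 kip·in = 10805.5/12 = 900.46 kip·ft.
φM_n = 0.90 × 900.46 = 810.41 kip·ft.

φM_n ≈ 810 kip·ft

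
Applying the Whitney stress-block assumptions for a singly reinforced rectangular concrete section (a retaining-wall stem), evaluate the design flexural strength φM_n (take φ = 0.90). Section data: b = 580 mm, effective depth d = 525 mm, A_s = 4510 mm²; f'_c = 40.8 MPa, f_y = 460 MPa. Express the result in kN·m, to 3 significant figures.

φM_n ≈ 884 kN·m

T = A_s f_y = 4510 × 460 = 2074600 N = 2074.6 kN.
From C = T: a = T/(0.85 f'_c b) = 2074600/(0.85 × 40.8 × 580) = 103.14 mm.
M_n = T(d − a/2) = 2074.6 kN × (525 − 51.57) mm = 982.18 kN·m.
φM_n = 0.90 × 982.18 = 883.96 kN·m.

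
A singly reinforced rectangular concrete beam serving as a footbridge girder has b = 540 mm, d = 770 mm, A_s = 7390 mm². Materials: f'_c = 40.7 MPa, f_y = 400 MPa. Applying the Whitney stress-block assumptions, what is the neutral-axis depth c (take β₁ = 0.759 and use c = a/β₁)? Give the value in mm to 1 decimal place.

c ≈ 208.5 mm

T = A_s f_y = 7390 × 400 = 2956000 N = 2956 kN.
Setting C = 0.85 f'_c a b equal to T: a = 2956000/(0.85 × 40.7 × 540) = 158.233 mm.
With β₁ = 0.759, c = a/β₁ = 158.233/0.759 = 208.5 mm.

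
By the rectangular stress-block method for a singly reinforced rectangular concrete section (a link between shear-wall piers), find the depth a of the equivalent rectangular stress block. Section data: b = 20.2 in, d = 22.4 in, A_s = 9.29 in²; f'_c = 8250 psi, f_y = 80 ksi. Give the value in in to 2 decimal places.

T = A_s f_y = 9.29 × 80 = 743.2 kips.
a = T/(0.85 f'_c b) = 743.2/(0.85 × 8.25 × 20.2) = 5.25 in.

a ≈ 5.25 in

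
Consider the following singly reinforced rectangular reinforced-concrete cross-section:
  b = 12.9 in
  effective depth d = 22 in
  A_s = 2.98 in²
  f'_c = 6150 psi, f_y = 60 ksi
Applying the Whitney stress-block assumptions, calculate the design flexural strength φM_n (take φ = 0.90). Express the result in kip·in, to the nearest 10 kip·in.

T = A_s f_y = 2.98 × 60 = 178.8 kips.
a = T/(0.85 f'_c b) = 178.8/(0.85 × 6.15 × 12.9) = 2.651 in.
M_n = T(d − a/2) = 178.8 × (22 − 1.3255) = 3696.6 kip·in.
φM_n = 0.90 × 3696.6 = 3326.9 kip·in.

φM_n ≈ 3330 kip·in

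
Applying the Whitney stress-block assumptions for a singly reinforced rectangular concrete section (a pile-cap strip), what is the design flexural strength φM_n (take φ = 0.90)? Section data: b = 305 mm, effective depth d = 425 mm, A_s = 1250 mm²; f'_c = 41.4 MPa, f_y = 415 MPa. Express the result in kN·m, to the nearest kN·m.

T = A_s f_y = 1250 × 415 = 518750 N = 518.75 kN.
From C = T: a = T/(0.85 f'_c b) = 518750/(0.85 × 41.4 × 305) = 48.33 mm.
M_n = T(d − a/2) = 518.75 kN × (425 − 24.165) mm = 207.93 kN·m.
φM_n = 0.90 × 207.93 = 187.14 kN·m.

φM_n ≈ 187 kN·m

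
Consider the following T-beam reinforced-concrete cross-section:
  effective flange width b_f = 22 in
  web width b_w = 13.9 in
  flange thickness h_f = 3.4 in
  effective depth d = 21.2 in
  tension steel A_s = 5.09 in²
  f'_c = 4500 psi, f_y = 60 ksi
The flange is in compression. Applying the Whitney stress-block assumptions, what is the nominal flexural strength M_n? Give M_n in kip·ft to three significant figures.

M_n ≈ 493 kip·ft

Tension: T = A_s f_y = 5.09 × 60 = 305.4 kips.
Try a within the flange: a = T/(0.85 f'_c b_f) = 305.4/(0.85 × 4.5 × 22) = 3.629 in.
a = 3.629 > h_f = 3.4 in: the block extends into the web. Split into flange-overhang and web parts.
C_f = 0.85 f'_c (b_f − b_w) h_f = 0.85 × 4.5 × (22 − 13.9) × 3.4 = 105.3 kips.
Remaining web compression depth: a_w = (T − C_f)/(0.85 f'_c b_w) = (305.4 − 105.3)/(0.85 × 4.5 × 13.9) = 3.764 in.
M_n = C_f(d − h_f/2) + (T − C_f)(d − a_w/2) = 105.3 × (21.2 − 1.7) + 200.1 × (21.2 − 1.882) = 2053.4 + 3865.5 = 5918.9 kip·in.
M_n = 5918.9/12 = 493.24 kip·ft.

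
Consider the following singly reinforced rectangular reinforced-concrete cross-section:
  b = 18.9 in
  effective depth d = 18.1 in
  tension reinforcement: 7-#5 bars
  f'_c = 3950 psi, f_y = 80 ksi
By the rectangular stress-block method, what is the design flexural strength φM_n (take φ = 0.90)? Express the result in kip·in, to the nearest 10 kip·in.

φM_n ≈ 2610 kip·in

A_s = 7 × 0.31 = 2.17 in².
T = A_s f_y = 2.17 × 80 = 173.6 kips.
a = T/(0.85 f'_c b) = 173.6/(0.85 × 3.95 × 18.9) = 2.736 in.
M_n = T(d − a/2) = 173.6 × (18.1 − 1.368) = 2904.7 kip·in.
φM_n = 0.90 × 2904.7 = 2614.2 kip·in.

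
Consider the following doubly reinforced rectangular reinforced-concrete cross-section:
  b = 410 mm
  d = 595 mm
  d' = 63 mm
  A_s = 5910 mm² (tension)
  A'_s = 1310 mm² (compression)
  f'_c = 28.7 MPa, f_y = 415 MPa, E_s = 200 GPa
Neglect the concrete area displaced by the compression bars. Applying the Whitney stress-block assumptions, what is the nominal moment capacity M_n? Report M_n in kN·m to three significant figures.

Assume both tension and compression steel yield.
Net tension couple steel: A_s − A'_s = 4600 mm².
a = (A_s − A'_s) f_y / (0.85 f'_c b) = 1909000/(0.85 × 28.7 × 410) = 190.86 mm.
c = a/β₁ = 190.86/0.845 = 225.87 mm; ε'_s = 0.003(c − d')/c = 0.0022 ≥ f_y/E_s = 0.0021, so compression steel does yield.
M_n = (A_s − A'_s) f_y (d − a/2) + A'_s f_y (d − d') = [1909000 × (595 − 95.43) + 543650 × (595 − 63)] × 10⁻⁶ = 953.68 + 289.22 = 1242.90 kN·m.

M_n ≈ 1240 kN·m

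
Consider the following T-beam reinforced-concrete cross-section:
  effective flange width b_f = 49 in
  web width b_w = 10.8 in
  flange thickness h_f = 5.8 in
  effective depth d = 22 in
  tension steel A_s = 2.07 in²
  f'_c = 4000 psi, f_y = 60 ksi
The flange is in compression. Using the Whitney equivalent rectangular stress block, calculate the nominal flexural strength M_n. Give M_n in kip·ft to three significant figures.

Tension: T = A_s f_y = 2.07 × 60 = 124.2 kips.
Try a within the flange: a = T/(0.85 f'_c b_f) = 124.2/(0.85 × 4 × 49) = 0.745 in.
Since a = 0.745 ≤ h_f = 5.8 in, the stress block lies entirely in the flange; analyse as a rectangular beam of width b_f.
M_n = T(d − a/2) = 124.2 × (22 − 0.3725) = 2686.1 kip·in.
M_n = 2686.1/12 = 223.84 kip·ft.

M_n ≈ 224 kip·ft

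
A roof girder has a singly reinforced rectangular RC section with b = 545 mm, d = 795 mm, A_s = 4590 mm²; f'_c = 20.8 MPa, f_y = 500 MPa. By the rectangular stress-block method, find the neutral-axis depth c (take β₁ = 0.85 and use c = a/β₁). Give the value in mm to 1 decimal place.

c ≈ 280.2 mm

T = A_s f_y = 4590 × 500 = 2295000 N = 2295 kN.
Setting C = 0.85 f'_c a b equal to T: a = 2295000/(0.85 × 20.8 × 545) = 238.179 mm.
With β₁ = 0.85, c = a/β₁ = 238.179/0.85 = 280.2 mm.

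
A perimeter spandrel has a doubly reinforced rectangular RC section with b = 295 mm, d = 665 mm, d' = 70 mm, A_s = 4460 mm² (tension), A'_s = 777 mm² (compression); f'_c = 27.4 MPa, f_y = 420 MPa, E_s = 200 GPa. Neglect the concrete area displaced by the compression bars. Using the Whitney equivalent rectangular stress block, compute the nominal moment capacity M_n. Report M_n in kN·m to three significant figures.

Assume both tension and compression steel yield.
Net tension couple steel: A_s − A'_s = 3683 mm².
a = (A_s − A'_s) f_y / (0.85 f'_c b) = 1546860/(0.85 × 27.4 × 295) = 225.14 mm.
c = a/β₁ = 225.14/0.85 = 264.87 mm; ε'_s = 0.003(c − d')/c = 0.0022 ≥ f_y/E_s = 0.0021, so compression steel does yield.
M_n = (A_s − A'_s) f_y (d − a/2) + A'_s f_y (d − d') = [1546860 × (665 − 112.57) + 326340 × (665 − 70)] × 10⁻⁶ = 854.53 + 194.17 = 1048.70 kN·m.

M_n ≈ 1050 kN·m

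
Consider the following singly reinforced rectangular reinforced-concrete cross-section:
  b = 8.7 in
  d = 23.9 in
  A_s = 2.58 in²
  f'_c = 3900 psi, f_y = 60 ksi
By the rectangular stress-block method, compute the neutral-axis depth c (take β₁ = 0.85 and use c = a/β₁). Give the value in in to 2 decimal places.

c ≈ 6.31 in

T = A_s f_y = 2.58 × 60 = 154.8 kips.
a = T/(0.85 f'_c b) = 154.8/(0.85 × 3.9 × 8.7) = 5.3675 in.
With β₁ = 0.85, c = a/β₁ = 5.3675/0.85 = 6.31 in.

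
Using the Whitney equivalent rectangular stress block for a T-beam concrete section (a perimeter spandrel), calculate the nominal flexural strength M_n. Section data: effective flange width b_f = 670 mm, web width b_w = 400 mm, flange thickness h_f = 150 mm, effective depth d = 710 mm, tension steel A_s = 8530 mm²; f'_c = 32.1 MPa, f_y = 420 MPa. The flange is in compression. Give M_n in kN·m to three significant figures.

M_n ≈ 2180 kN·m

Tension: T = A_s f_y = 8530 × 420 = 3582600 N.
Try a within the flange: a = T/(0.85 f'_c b_f) = 3582600/(0.85 × 32.1 × 670) = 195.97 mm.
a = 195.97 > h_f = 150 mm: the block extends into the web. Split into flange-overhang and web parts.
C_f = 0.85 f'_c (b_f − b_w) h_f = 0.85 × 32.1 × (670 − 400) × 150 = 1105043 N.
Remaining web compression depth: a_w = (T − C_f)/(0.85 f'_c b_w) = (3582600 − 1105043)/(0.85 × 32.1 × 400) = 227.01 mm.
M_n = C_f(d − h_f/2) + (T − C_f)(d − a_w/2) = 1105043 × (710 − 75) + 2477557 × (710 − 113.505) = 701.70 + 1477.85 = 2179.55 × 10⁶ N·mm.
M_n = 2179.55 kN·m.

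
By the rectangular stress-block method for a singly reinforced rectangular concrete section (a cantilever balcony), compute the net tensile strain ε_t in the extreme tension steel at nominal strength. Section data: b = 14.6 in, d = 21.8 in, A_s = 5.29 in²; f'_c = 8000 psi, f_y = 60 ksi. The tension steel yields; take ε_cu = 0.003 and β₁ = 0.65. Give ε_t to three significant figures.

ε_t ≈ 0.0103

a = A_s f_y/(0.85 f'_c b) = 3.197 in.
β₁ = 0.65, so c = a/β₁ = 3.197/0.65 = 4.918 in.
From the linear strain diagram with ε_cu = 0.003: ε_t = 0.003 (d − c)/c = 0.003 × (21.8 − 4.918)/4.918 = 0.0103.
Since ε_t ≥ 0.005, the section is tension-controlled.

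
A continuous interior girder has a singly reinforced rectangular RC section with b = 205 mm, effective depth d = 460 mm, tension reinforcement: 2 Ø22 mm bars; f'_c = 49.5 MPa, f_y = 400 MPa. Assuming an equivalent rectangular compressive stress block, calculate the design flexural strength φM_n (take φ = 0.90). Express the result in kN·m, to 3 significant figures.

φM_n ≈ 121 kN·m

A_s = 2 × 380 = 760 mm².
T = A_s f_y = 760 × 400 = 304000 N = 304 kN.
From C = T: a = T/(0.85 f'_c b) = 304000/(0.85 × 49.5 × 205) = 35.24 mm.
M_n = T(d − a/2) = 304 kN × (460 − 17.62) mm = 134.48 kN·m.
φM_n = 0.90 × 134.48 = 121.03 kN·m.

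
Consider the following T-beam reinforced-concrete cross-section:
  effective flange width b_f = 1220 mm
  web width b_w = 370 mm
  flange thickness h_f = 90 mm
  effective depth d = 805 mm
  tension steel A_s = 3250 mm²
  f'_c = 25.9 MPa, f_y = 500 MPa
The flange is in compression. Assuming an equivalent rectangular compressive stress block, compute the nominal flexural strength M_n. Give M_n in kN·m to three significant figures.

M_n ≈ 1260 kN·m

Tension: T = A_s f_y = 3250 × 500 = 1625000 N.
Try a within the flange: a = T/(0.85 f'_c b_f) = 1625000/(0.85 × 25.9 × 1220) = 60.50 mm.
Since a = 60.50 ≤ h_f = 90 mm, the stress block lies entirely in the flange; analyse as a rectangular beam of width b_f.
M_n = T(d − a/2) = 1625000 × (805 − 30.25) = 1258.97 × 10⁶ N·mm.
M_n = 1258.97 kN·m.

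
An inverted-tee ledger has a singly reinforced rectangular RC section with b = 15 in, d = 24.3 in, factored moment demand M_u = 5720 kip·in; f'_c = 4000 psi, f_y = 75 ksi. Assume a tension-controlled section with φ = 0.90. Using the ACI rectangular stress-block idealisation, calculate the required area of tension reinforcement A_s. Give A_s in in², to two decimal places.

M_n = M_u/φ = 5720/0.90 = 6355.56 kip·in.
From M_n = 0.85 f'_c a b (d − a/2):
a = d − √(d² − 2M_n/(0.85 f'_c b)) = 24.3 − √(24.3² − 2 × 6355.56/(0.85 × 4 × 15)) = 5.827 in.
A_s = 0.85 f'_c a b / f_y = 0.85 × 4 × 5.827 × 15 / 75 = 3.962 in².

A_s ≈ 3.96 in²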